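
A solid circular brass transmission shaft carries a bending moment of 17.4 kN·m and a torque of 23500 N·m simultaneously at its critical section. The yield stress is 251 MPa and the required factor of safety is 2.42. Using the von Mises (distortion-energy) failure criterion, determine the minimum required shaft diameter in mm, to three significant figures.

σ_allow = σ_y/n = 251/2.42 = 103.7 MPa.
For a solid shaft σ_b = 32M/(πd³) and τ = 16T/(πd³), so the von Mises stress is σ' = (16/πd³)·√(4M²+3T²).
√(4M²+3T²) = √(4×(1.740×10^7)² + 3×(2.350×10^7)²) = 5.355×10^7 N·mm.
d³ = 16×5.355×10^7/(π×103.7) = 2.630×10^6 mm³.
d = 138.0 mm.

d = 138 mm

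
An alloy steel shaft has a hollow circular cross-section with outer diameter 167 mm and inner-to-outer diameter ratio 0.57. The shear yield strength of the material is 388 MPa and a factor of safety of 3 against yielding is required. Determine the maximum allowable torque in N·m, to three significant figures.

T_allow = 1.06×10^5 N·m

τ_allow = 388/3 = 129.3 MPa.
For a hollow shaft T_allow = τ_allow·πd_o³(1−k⁴)/16 with 1−k⁴ = 0.8944, so πd_o³(1−k⁴)/16 = 818000 mm³.
T_allow = 129.3×818000 = 1.058×10^8 N·mm = 105800 N·m.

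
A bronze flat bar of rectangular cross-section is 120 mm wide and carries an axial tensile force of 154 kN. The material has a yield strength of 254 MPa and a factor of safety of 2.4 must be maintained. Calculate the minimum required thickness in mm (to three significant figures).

σ_allow = 254/2.4 = 105.8 MPa.
Required area A = F/σ_allow = 154000/105.8 = 1455 mm².
t = A/w = 1455/120 = 12.13 mm.

t = 12.1 mm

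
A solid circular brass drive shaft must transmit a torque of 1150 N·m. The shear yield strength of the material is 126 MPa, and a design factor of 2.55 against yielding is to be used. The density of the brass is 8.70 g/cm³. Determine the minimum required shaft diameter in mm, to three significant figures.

d = 49.1 mm

Allowable shear stress τ_allow = 126/2.55 = 49.41 MPa.
For a solid shaft τ = 16T/(πd³), so d³ = 16T/(π τ_allow) = 16×1150000/(π×49.41) = 118500 mm³.
d = (118500)^(1/3) = 49.12 mm.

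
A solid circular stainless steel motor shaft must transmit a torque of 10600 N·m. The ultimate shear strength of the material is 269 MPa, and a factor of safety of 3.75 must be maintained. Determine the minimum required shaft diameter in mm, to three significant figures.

d = 91.0 mm

Allowable shear stress τ_allow = 269/3.75 = 71.73 MPa.
For a solid shaft τ = 16T/(πd³), so d³ = 16T/(π τ_allow) = 16×1.0600×10^7/(π×71.73) = 752600 mm³.
d = (752600)^(1/3) = 90.96 mm.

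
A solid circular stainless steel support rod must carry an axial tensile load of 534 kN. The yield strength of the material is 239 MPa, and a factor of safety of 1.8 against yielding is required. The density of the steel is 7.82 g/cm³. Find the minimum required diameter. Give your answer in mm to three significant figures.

Allowable stress σ_allow = 239/1.8 = 132.8 MPa.
Required area A = F/σ_allow = 534000/132.8 = 4022 mm².
A = πd²/4 → d = √(4A/π) = 71.56 mm.

d = 71.6 mm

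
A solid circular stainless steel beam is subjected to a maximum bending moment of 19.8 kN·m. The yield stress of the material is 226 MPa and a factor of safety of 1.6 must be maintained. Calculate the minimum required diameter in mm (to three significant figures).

σ_allow = 226/1.6 = 141.2 MPa.
For a solid circular section σ = 32M/(πd³), so d³ = 32M/(π σ_allow) = 32×1.9800×10^7/(π×141.2) = 1.428×10^6 mm³.
d = 112.6 mm.

d = 113 mm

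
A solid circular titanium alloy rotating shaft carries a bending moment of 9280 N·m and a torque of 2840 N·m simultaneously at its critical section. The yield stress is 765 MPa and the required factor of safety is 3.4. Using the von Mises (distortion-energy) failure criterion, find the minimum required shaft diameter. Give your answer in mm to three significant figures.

d = 75.7 mm

σ_allow = σ_y/n = 765/3.4 = 225.0 MPa.
For a solid shaft σ_b = 32M/(πd³) and τ = 16T/(πd³), so the von Mises stress is σ' = (16/πd³)·√(4M²+3T²).
√(4M²+3T²) = √(4×(9.280×10^6)² + 3×(2.840×10^6)²) = 1.920×10^7 N·mm.
d³ = 16×1.920×10^7/(π×225.0) = 434600 mm³.
d = 75.75 mm.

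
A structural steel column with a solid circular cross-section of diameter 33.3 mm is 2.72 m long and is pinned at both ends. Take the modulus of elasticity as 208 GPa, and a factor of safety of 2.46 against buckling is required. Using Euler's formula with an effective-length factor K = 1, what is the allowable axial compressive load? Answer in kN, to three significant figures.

I = πd⁴/64 = π×33.3⁴/64 = 60360 mm⁴.
Effective length L_e = KL = 1×2.72 m = 2720 mm.
Euler critical load P_cr = π²EI/L_e² = π²×208000×60360/2720² = 16750 N.
P_allow = P_cr/n = 16750/2.46 = 6808 N.

P_allow = 6.81 kN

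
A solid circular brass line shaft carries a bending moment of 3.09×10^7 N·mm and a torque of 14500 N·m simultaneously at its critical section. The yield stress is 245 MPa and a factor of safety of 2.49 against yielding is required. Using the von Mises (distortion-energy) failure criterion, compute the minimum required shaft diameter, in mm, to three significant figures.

σ_allow = σ_y/n = 245/2.49 = 98.39 MPa.
For a solid shaft σ_b = 32M/(πd³) and τ = 16T/(πd³), so the von Mises stress is σ' = (16/πd³)·√(4M²+3T²).
√(4M²+3T²) = √(4×(3.090×10^7)² + 3×(1.450×10^7)²) = 6.671×10^7 N·mm.
d³ = 16×6.671×10^7/(π×98.39) = 3.453×10^6 mm³.
d = 151.1 mm.

d = 151 mm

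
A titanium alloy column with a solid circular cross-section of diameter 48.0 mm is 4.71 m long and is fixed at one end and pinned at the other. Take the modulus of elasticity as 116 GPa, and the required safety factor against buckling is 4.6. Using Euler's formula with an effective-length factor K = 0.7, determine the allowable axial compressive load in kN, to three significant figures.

P_allow = 5.97 kN

I = πd⁴/64 = π×48.0⁴/64 = 260600 mm⁴.
Effective length L_e = KL = 0.7×4.71 m = 3297 mm.
Euler critical load P_cr = π²EI/L_e² = π²×116000×260600/3297² = 27440 N.
P_allow = P_cr/n = 27440/4.6 = 5966 N.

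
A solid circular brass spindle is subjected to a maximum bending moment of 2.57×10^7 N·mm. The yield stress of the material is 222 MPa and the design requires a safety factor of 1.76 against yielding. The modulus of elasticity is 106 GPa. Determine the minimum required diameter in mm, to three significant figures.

d = 128 mm

σ_allow = 222/1.76 = 126.1 MPa.
For a solid circular section σ = 32M/(πd³), so d³ = 32M/(π σ_allow) = 32×2.5700×10^7/(π×126.1) = 2.075×10^6 mm³.
d = 127.6 mm.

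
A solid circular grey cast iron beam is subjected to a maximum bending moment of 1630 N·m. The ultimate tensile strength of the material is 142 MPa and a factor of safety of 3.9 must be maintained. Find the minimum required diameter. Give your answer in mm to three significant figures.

σ_allow = 142/3.9 = 36.41 MPa.
For a solid circular section σ = 32M/(πd³), so d³ = 32M/(π σ_allow) = 32×1630000/(π×36.41) = 456000 mm³.
d = 76.97 mm.

d = 77.0 mm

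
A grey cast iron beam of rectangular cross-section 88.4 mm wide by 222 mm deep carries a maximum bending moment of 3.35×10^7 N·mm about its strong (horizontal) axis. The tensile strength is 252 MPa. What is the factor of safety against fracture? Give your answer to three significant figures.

n = 5.46

Section modulus S = bh²/6 = 88.4×222²/6 = 726100 mm³.
σ = M/S = 3.3500×10^7/726100 = 46.14 MPa.
n = 252/46.14 = 5.462.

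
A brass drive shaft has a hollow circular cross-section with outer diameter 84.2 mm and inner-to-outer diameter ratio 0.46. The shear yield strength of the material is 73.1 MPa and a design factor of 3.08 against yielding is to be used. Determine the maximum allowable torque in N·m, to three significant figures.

τ_allow = 73.1/3.08 = 23.73 MPa.
For a hollow shaft T_allow = τ_allow·πd_o³(1−k⁴)/16 with 1−k⁴ = 0.9552, so πd_o³(1−k⁴)/16 = 112000 mm³.
T_allow = 23.73×112000 = 2.657×10^6 N·mm = 2657 N·m.

T_allow = 2660 N·m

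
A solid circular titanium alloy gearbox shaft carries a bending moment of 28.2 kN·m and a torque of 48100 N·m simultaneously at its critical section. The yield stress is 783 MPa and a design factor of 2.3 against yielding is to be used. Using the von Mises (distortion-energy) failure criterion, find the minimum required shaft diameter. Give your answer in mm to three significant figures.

d = 115 mm

σ_allow = σ_y/n = 783/2.3 = 340.4 MPa.
For a solid shaft σ_b = 32M/(πd³) and τ = 16T/(πd³), so the von Mises stress is σ' = (16/πd³)·√(4M²+3T²).
√(4M²+3T²) = √(4×(2.820×10^7)² + 3×(4.810×10^7)²) = 1.006×10^8 N·mm.
d³ = 16×1.006×10^8/(π×340.4) = 1.505×10^6 mm³.
d = 114.6 mm.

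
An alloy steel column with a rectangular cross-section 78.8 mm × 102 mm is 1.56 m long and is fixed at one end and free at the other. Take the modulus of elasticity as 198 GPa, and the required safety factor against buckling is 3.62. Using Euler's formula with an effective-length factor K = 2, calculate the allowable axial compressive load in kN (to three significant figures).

P_allow = 231 kN

Buckling occurs about the weak axis: I_min = h·b³/12 = 102×78.8³/12 = 4.159×10^6 mm⁴ (b = 78.8 mm is the smaller dimension).
Effective length L_e = KL = 2×1.56 m = 3120 mm.
Euler critical load P_cr = π²EI/L_e² = π²×198000×4.159×10^6/3120² = 834900 N.
P_allow = P_cr/n = 834900/3.62 = 230600 N.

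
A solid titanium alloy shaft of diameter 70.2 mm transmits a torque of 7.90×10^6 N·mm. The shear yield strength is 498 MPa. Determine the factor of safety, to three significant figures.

τ = 16T/(πd³) = 16×7900000/(π×70.2³) = 116.3 MPa.
n = τ_limit/τ = 498/116.3 = 4.282.

n = 4.28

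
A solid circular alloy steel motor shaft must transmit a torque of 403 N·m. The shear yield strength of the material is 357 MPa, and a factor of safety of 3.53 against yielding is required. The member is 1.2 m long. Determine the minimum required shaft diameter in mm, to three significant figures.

d = 27.3 mm

Allowable shear stress τ_allow = 357/3.53 = 101.1 MPa.
For a solid shaft τ = 16T/(πd³), so d³ = 16T/(π τ_allow) = 16×403000/(π×101.1) = 20290 mm³.
d = (20290)^(1/3) = 27.28 mm.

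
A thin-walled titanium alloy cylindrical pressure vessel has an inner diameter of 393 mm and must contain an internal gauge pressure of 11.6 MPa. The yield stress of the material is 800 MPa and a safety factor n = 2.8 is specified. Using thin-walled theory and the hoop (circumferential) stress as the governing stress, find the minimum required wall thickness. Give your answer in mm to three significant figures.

σ_allow = 800/2.8 = 285.7 MPa.
Hoop stress σ_h = pD/(2t), so t = pD/(2σ_allow) = 11.6×393/(2×285.7) = 7.978 mm.

t = 7.98 mm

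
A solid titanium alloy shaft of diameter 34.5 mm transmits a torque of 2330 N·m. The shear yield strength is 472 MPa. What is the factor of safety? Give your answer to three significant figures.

n = 1.63

τ = 16T/(πd³) = 16×2330000/(π×34.5³) = 289.0 MPa.
n = τ_limit/τ = 472/289.0 = 1.633.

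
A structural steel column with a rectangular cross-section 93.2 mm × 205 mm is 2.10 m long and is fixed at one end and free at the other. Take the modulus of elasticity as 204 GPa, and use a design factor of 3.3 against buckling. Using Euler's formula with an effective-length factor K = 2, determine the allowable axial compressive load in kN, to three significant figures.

Buckling occurs about the weak axis: I_min = h·b³/12 = 205×93.2³/12 = 1.383×10^7 mm⁴ (b = 93.2 mm is the smaller dimension).
Effective length L_e = KL = 2×2.10 m = 4200 mm.
Euler critical load P_cr = π²EI/L_e² = π²×204000×1.383×10^7/4200² = 1.579×10^6 N.
P_allow = P_cr/n = 1.579×10^6/3.3 = 478300 N.

P_allow = 478 kN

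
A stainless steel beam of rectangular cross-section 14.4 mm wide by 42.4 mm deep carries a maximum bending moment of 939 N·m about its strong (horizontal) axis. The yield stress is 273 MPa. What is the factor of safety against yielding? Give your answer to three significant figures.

Section modulus S = bh²/6 = 14.4×42.4²/6 = 4315 mm³.
σ = M/S = 939000/4315 = 217.6 MPa.
n = 273/217.6 = 1.254.

n = 1.25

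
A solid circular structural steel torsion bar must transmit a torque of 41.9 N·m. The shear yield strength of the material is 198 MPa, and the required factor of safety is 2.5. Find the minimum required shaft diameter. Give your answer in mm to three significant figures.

d = 13.9 mm

Allowable shear stress τ_allow = 198/2.5 = 79.20 MPa.
For a solid shaft τ = 16T/(πd³), so d³ = 16T/(π τ_allow) = 16×41900/(π×79.20) = 2694 mm³.
d = (2694)^(1/3) = 13.92 mm.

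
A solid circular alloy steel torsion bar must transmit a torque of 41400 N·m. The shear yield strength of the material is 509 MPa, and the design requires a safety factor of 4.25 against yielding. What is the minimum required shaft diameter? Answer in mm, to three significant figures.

Allowable shear stress τ_allow = 509/4.25 = 119.8 MPa.
For a solid shaft τ = 16T/(πd³), so d³ = 16T/(π τ_allow) = 16×4.1400×10^7/(π×119.8) = 1.761×10^6 mm³.
d = (1.761×10^6)^(1/3) = 120.7 mm.

d = 121 mm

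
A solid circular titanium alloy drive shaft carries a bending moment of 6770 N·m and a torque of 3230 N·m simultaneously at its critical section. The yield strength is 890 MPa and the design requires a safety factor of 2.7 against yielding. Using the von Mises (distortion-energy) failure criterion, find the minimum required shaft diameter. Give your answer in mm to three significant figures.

d = 60.9 mm

σ_allow = σ_y/n = 890/2.7 = 329.6 MPa.
For a solid shaft σ_b = 32M/(πd³) and τ = 16T/(πd³), so the von Mises stress is σ' = (16/πd³)·√(4M²+3T²).
√(4M²+3T²) = √(4×(6.770×10^6)² + 3×(3.230×10^6)²) = 1.465×10^7 N·mm.
d³ = 16×1.465×10^7/(π×329.6) = 226400 mm³.
d = 60.94 mm.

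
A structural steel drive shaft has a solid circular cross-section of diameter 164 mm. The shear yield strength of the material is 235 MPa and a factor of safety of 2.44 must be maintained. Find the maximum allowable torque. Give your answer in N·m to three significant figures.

T_allow = 83400 N·m

τ_allow = 235/2.44 = 96.31 MPa.
For a solid shaft T_allow = τ_allow·πd³/16; πd³/16 = π×164³/16 = 866100 mm³.
T_allow = 96.31×866100 = 8.341×10^7 N·mm = 83410 N·m.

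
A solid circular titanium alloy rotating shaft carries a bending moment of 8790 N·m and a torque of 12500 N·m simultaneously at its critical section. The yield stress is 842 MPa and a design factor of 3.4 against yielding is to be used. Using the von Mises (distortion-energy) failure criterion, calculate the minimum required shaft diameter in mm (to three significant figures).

σ_allow = σ_y/n = 842/3.4 = 247.6 MPa.
For a solid shaft σ_b = 32M/(πd³) and τ = 16T/(πd³), so the von Mises stress is σ' = (16/πd³)·√(4M²+3T²).
√(4M²+3T²) = √(4×(8.790×10^6)² + 3×(1.250×10^7)²) = 2.789×10^7 N·mm.
d³ = 16×2.789×10^7/(π×247.6) = 573600 mm³.
d = 83.09 mm.

d = 83.1 mm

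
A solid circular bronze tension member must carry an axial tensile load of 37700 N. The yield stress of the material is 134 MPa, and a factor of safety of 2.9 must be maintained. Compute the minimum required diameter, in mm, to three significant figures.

Allowable stress σ_allow = 134/2.9 = 46.21 MPa.
Required area A = F/σ_allow = 37700/46.21 = 815.9 mm².
A = πd²/4 → d = √(4A/π) = 32.23 mm.

d = 32.2 mm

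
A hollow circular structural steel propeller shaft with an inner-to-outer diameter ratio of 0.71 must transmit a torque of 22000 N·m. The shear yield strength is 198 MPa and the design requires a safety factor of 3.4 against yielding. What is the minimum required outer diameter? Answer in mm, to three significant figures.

d_o = 137 mm

τ_allow = 198/3.4 = 58.24 MPa.
For a hollow shaft τ = 16T/[πd_o³(1−k⁴)] with k = 0.71, so 1−k⁴ = 0.7459.
d_o³ = 16T/[π τ_allow (1−k⁴)] = 16×2.2000×10^7/(π×58.24×0.7459) = 2.580×10^6 mm³.
d_o = 137.1 mm.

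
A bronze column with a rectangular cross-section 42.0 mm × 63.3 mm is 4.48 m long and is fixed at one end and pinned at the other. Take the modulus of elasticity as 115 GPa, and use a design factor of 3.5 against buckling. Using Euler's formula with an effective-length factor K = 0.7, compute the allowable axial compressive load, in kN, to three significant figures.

P_allow = 12.9 kN

Buckling occurs about the weak axis: I_min = h·b³/12 = 63.3×42.0³/12 = 390800 mm⁴ (b = 42.0 mm is the smaller dimension).
Effective length L_e = KL = 0.7×4.48 m = 3136 mm.
Euler critical load P_cr = π²EI/L_e² = π²×115000×390800/3136² = 45100 N.
P_allow = P_cr/n = 45100/3.5 = 12890 N.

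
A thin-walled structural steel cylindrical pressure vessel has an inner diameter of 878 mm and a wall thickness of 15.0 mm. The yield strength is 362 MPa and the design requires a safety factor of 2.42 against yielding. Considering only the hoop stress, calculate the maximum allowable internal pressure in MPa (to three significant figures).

σ_allow = 362/2.42 = 149.6 MPa.
σ_h = pD/(2t) → p_allow = 2σ_allow t/D = 2×149.6×15.0/878 = 5.111 MPa.

p_allow = 5.11 MPa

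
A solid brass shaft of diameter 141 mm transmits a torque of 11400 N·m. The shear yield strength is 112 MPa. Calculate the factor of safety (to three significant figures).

τ = 16T/(πd³) = 16×1.1400×10^7/(π×141³) = 20.71 MPa.
n = τ_limit/τ = 112/20.71 = 5.408.

n = 5.41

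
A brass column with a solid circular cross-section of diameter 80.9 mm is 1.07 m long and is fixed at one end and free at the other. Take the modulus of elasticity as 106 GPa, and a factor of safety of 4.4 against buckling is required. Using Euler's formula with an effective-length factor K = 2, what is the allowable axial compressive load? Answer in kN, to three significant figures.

I = πd⁴/64 = π×80.9⁴/64 = 2.103×10^6 mm⁴.
Effective length L_e = KL = 2×1.07 m = 2140 mm.
Euler critical load P_cr = π²EI/L_e² = π²×106000×2.103×10^6/2140² = 480300 N.
P_allow = P_cr/n = 480300/4.4 = 109200 N.

P_allow = 109 kN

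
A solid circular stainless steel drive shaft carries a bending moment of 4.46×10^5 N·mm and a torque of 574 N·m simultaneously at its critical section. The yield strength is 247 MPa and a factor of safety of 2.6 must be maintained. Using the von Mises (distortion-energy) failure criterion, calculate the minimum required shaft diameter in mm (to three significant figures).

d = 41.5 mm

σ_allow = σ_y/n = 247/2.6 = 95.00 MPa.
For a solid shaft σ_b = 32M/(πd³) and τ = 16T/(πd³), so the von Mises stress is σ' = (16/πd³)·√(4M²+3T²).
√(4M²+3T²) = √(4×(446000)² + 3×(574000)²) = 1.336×10^6 N·mm.
d³ = 16×1.336×10^6/(π×95.00) = 71610 mm³.
d = 41.53 mm.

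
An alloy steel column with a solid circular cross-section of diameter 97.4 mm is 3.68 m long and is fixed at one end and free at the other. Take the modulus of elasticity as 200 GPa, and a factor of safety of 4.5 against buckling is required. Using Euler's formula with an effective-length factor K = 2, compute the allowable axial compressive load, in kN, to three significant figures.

I = πd⁴/64 = π×97.4⁴/64 = 4.418×10^6 mm⁴.
Effective length L_e = KL = 2×3.68 m = 7360 mm.
Euler critical load P_cr = π²EI/L_e² = π²×200000×4.418×10^6/7360² = 161000 N.
P_allow = P_cr/n = 161000/4.5 = 35770 N.

P_allow = 35.8 kN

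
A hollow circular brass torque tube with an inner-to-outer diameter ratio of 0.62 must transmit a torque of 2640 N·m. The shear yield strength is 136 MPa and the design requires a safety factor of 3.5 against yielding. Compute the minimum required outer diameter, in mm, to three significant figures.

d_o = 74.0 mm

τ_allow = 136/3.5 = 38.86 MPa.
For a hollow shaft τ = 16T/[πd_o³(1−k⁴)] with k = 0.62, so 1−k⁴ = 0.8522.
d_o³ = 16T/[π τ_allow (1−k⁴)] = 16×2640000/(π×38.86×0.8522) = 406000 mm³.
d_o = 74.05 mm.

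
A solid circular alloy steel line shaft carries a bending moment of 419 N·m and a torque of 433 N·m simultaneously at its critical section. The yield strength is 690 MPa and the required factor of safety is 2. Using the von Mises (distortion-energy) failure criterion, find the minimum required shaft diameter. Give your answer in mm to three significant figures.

d = 25.5 mm

σ_allow = σ_y/n = 690/2 = 345.0 MPa.
For a solid shaft σ_b = 32M/(πd³) and τ = 16T/(πd³), so the von Mises stress is σ' = (16/πd³)·√(4M²+3T²).
√(4M²+3T²) = √(4×(419000)² + 3×(433000)²) = 1.125×10^6 N·mm.
d³ = 16×1.125×10^6/(π×345.0) = 16600 mm³.
d = 25.51 mm.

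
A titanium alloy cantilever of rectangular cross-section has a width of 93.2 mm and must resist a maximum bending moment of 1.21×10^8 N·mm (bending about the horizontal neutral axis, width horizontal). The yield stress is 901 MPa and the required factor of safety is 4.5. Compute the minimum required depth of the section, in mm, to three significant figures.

σ_allow = 901/4.5 = 200.2 MPa.
For a rectangular section σ = 6M/(bh²), so h² = 6M/(b σ_allow) = 6×1.2100×10^8/(93.2×200.2) = 38910 mm².
h = 197.2 mm.

h = 197 mm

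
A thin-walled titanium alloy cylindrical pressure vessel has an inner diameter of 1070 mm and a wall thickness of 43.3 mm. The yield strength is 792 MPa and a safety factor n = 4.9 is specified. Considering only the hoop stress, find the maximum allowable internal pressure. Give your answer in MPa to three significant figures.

p_allow = 13.1 MPa

σ_allow = 792/4.9 = 161.6 MPa.
σ_h = pD/(2t) → p_allow = 2σ_allow t/D = 2×161.6×43.3/1070 = 13.08 MPa.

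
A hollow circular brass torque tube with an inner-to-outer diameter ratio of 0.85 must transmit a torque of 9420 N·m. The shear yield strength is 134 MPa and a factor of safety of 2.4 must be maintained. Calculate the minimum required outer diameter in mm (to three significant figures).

d_o = 122 mm

τ_allow = 134/2.4 = 55.83 MPa.
For a hollow shaft τ = 16T/[πd_o³(1−k⁴)] with k = 0.85, so 1−k⁴ = 0.4780.
d_o³ = 16T/[π τ_allow (1−k⁴)] = 16×9420000/(π×55.83×0.4780) = 1.798×10^6 mm³.
d_o = 121.6 mm.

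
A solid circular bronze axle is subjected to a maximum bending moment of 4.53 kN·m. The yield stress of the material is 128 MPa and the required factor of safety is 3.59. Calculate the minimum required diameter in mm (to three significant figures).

σ_allow = 128/3.59 = 35.65 MPa.
For a solid circular section σ = 32M/(πd³), so d³ = 32M/(π σ_allow) = 32×4530000/(π×35.65) = 1.294×10^6 mm³.
d = 109.0 mm.

d = 109 mm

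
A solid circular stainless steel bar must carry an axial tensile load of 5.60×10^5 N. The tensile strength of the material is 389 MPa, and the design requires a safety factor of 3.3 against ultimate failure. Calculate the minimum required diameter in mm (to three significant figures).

d = 77.8 mm

Allowable stress σ_allow = 389/3.3 = 117.9 MPa.
Required area A = F/σ_allow = 560000/117.9 = 4751 mm².
A = πd²/4 → d = √(4A/π) = 77.77 mm.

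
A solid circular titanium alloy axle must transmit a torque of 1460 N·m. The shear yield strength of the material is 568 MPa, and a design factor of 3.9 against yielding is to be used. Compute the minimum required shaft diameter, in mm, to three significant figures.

d = 37.1 mm

Allowable shear stress τ_allow = 568/3.9 = 145.6 MPa.
For a solid shaft τ = 16T/(πd³), so d³ = 16T/(π τ_allow) = 16×1460000/(π×145.6) = 51060 mm³.
d = (51060)^(1/3) = 37.10 mm.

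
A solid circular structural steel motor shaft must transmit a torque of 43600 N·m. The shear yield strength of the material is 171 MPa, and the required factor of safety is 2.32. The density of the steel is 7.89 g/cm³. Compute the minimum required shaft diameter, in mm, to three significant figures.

d = 144 mm

Allowable shear stress τ_allow = 171/2.32 = 73.71 MPa.
For a solid shaft τ = 16T/(πd³), so d³ = 16T/(π τ_allow) = 16×4.3600×10^7/(π×73.71) = 3.013×10^6 mm³.
d = (3.013×10^6)^(1/3) = 144.4 mm.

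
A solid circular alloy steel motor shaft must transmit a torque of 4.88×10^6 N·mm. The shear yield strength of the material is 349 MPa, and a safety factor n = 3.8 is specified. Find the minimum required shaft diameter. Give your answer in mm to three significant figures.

d = 64.7 mm

Allowable shear stress τ_allow = 349/3.8 = 91.84 MPa.
For a solid shaft τ = 16T/(πd³), so d³ = 16T/(π τ_allow) = 16×4880000/(π×91.84) = 270600 mm³.
d = (270600)^(1/3) = 64.68 mm.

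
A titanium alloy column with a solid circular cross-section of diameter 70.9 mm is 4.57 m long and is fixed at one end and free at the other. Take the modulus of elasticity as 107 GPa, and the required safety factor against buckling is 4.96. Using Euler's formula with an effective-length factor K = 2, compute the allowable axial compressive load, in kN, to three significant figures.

P_allow = 3.16 kN

I = πd⁴/64 = π×70.9⁴/64 = 1.240×10^6 mm⁴.
Effective length L_e = KL = 2×4.57 m = 9140 mm.
Euler critical load P_cr = π²EI/L_e² = π²×107000×1.240×10^6/9140² = 15680 N.
P_allow = P_cr/n = 15680/4.96 = 3161 N.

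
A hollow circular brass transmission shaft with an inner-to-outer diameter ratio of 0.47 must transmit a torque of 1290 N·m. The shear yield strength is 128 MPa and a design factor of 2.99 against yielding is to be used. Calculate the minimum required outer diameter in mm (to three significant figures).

τ_allow = 128/2.99 = 42.81 MPa.
For a hollow shaft τ = 16T/[πd_o³(1−k⁴)] with k = 0.47, so 1−k⁴ = 0.9512.
d_o³ = 16T/[π τ_allow (1−k⁴)] = 16×1290000/(π×42.81×0.9512) = 161300 mm³.
d_o = 54.44 mm.

d_o = 54.4 mm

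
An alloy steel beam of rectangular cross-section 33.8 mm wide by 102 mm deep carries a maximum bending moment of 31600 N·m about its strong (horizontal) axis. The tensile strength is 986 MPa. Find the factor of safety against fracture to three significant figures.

n = 1.83

Section modulus S = bh²/6 = 33.8×102²/6 = 58610 mm³.
σ = M/S = 3.1600×10^7/58610 = 539.2 MPa.
n = 986/539.2 = 1.829.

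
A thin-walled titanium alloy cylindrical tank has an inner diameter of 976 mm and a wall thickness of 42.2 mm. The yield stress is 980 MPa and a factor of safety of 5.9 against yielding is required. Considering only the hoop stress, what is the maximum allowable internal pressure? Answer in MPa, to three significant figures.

p_allow = 14.4 MPa

σ_allow = 980/5.9 = 166.1 MPa.
σ_h = pD/(2t) → p_allow = 2σ_allow t/D = 2×166.1×42.2/976 = 14.36 MPa.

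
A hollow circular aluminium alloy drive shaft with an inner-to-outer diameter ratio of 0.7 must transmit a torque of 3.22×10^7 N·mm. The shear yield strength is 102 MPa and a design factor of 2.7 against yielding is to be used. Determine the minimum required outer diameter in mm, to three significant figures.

d_o = 179 mm

τ_allow = 102/2.7 = 37.78 MPa.
For a hollow shaft τ = 16T/[πd_o³(1−k⁴)] with k = 0.7, so 1−k⁴ = 0.7599.
d_o³ = 16T/[π τ_allow (1−k⁴)] = 16×3.2200×10^7/(π×37.78×0.7599) = 5.713×10^6 mm³.
d_o = 178.8 mm.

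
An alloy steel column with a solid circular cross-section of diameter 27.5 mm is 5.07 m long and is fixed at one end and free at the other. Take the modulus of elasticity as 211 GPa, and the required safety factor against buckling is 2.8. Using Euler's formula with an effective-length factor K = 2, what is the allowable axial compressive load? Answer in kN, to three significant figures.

I = πd⁴/64 = π×27.5⁴/64 = 28070 mm⁴.
Effective length L_e = KL = 2×5.07 m = 10140 mm.
Euler critical load P_cr = π²EI/L_e² = π²×211000×28070/10140² = 568.6 N.
P_allow = P_cr/n = 568.6/2.8 = 203.1 N.

P_allow = 0.203 kN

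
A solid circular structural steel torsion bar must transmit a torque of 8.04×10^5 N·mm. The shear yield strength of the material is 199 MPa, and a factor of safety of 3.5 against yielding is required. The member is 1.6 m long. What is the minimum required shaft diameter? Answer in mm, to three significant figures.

Allowable shear stress τ_allow = 199/3.5 = 56.86 MPa.
For a solid shaft τ = 16T/(πd³), so d³ = 16T/(π τ_allow) = 16×804000/(π×56.86) = 72020 mm³.
d = (72020)^(1/3) = 41.61 mm.

d = 41.6 mm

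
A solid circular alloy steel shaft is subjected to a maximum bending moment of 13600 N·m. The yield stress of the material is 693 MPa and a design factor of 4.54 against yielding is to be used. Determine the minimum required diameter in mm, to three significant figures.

σ_allow = 693/4.54 = 152.6 MPa.
For a solid circular section σ = 32M/(πd³), so d³ = 32M/(π σ_allow) = 32×1.3600×10^7/(π×152.6) = 907500 mm³.
d = 96.82 mm.

d = 96.8 mm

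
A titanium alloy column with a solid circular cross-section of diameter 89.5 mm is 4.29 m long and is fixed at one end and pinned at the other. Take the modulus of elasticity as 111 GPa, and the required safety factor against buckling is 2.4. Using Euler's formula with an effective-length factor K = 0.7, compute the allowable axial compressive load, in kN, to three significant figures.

P_allow = 159 kN

I = πd⁴/64 = π×89.5⁴/64 = 3.150×10^6 mm⁴.
Effective length L_e = KL = 0.7×4.29 m = 3003 mm.
Euler critical load P_cr = π²EI/L_e² = π²×111000×3.150×10^6/3003² = 382600 N.
P_allow = P_cr/n = 382600/2.4 = 159400 N.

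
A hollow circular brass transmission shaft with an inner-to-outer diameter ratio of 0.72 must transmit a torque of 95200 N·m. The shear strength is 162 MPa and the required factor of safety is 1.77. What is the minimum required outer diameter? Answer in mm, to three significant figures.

τ_allow = 162/1.77 = 91.53 MPa.
For a hollow shaft τ = 16T/[πd_o³(1−k⁴)] with k = 0.72, so 1−k⁴ = 0.7313.
d_o³ = 16T/[π τ_allow (1−k⁴)] = 16×9.5200×10^7/(π×91.53×0.7313) = 7.244×10^6 mm³.
d_o = 193.5 mm.

d_o = 193 mm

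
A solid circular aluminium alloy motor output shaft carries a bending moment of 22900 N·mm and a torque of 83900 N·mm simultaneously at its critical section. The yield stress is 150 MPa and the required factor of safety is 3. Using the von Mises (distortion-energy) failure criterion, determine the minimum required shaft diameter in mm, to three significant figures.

σ_allow = σ_y/n = 150/3 = 50.00 MPa.
For a solid shaft σ_b = 32M/(πd³) and τ = 16T/(πd³), so the von Mises stress is σ' = (16/πd³)·√(4M²+3T²).
√(4M²+3T²) = √(4×(22900)² + 3×(83900)²) = 152400 N·mm.
d³ = 16×152400/(π×50.00) = 15520 mm³.
d = 24.94 mm.

d = 24.9 mm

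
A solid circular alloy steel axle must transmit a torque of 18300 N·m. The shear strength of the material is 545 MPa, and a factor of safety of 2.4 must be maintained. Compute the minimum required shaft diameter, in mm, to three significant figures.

Allowable shear stress τ_allow = 545/2.4 = 227.1 MPa.
For a solid shaft τ = 16T/(πd³), so d³ = 16T/(π τ_allow) = 16×1.8300×10^7/(π×227.1) = 410400 mm³.
d = (410400)^(1/3) = 74.32 mm.

d = 74.3 mm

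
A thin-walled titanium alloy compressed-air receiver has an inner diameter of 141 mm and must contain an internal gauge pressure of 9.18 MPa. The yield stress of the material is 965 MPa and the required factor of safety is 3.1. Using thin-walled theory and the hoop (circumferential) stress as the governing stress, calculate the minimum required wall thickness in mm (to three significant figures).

σ_allow = 965/3.1 = 311.3 MPa.
Hoop stress σ_h = pD/(2t), so t = pD/(2σ_allow) = 9.18×141/(2×311.3) = 2.079 mm.

t = 2.08 mm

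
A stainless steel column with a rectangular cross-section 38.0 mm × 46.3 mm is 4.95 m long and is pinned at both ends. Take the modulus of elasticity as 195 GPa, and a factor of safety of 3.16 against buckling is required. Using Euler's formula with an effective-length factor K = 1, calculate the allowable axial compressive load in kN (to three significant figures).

P_allow = 5.26 kN

Buckling occurs about the weak axis: I_min = h·b³/12 = 46.3×38.0³/12 = 211700 mm⁴ (b = 38.0 mm is the smaller dimension).
Effective length L_e = KL = 1×4.95 m = 4950 mm.
Euler critical load P_cr = π²EI/L_e² = π²×195000×211700/4950² = 16630 N.
P_allow = P_cr/n = 16630/3.16 = 5262 N.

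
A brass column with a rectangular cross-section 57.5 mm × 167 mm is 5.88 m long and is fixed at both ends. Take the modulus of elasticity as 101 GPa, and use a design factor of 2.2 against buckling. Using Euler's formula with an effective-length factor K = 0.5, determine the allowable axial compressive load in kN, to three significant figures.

P_allow = 139 kN

Buckling occurs about the weak axis: I_min = h·b³/12 = 167×57.5³/12 = 2.646×10^6 mm⁴ (b = 57.5 mm is the smaller dimension).
Effective length L_e = KL = 0.5×5.88 m = 2940 mm.
Euler critical load P_cr = π²EI/L_e² = π²×101000×2.646×10^6/2940² = 305100 N.
P_allow = P_cr/n = 305100/2.2 = 138700 N.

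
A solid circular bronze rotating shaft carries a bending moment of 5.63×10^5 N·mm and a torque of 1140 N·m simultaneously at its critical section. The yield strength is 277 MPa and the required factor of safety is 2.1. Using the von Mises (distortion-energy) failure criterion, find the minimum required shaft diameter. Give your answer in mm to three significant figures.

d = 44.4 mm

σ_allow = σ_y/n = 277/2.1 = 131.9 MPa.
For a solid shaft σ_b = 32M/(πd³) and τ = 16T/(πd³), so the von Mises stress is σ' = (16/πd³)·√(4M²+3T²).
√(4M²+3T²) = √(4×(563000)² + 3×(1.140×10^6)²) = 2.273×10^6 N·mm.
d³ = 16×2.273×10^6/(π×131.9) = 87760 mm³.
d = 44.44 mm.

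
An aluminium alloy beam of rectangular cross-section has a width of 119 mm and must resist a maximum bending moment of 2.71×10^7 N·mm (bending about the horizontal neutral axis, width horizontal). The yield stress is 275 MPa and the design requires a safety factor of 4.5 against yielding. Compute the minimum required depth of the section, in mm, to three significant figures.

h = 150 mm

σ_allow = 275/4.5 = 61.11 MPa.
For a rectangular section σ = 6M/(bh²), so h² = 6M/(b σ_allow) = 6×2.7100×10^7/(119×61.11) = 22360 mm².
h = 149.5 mm.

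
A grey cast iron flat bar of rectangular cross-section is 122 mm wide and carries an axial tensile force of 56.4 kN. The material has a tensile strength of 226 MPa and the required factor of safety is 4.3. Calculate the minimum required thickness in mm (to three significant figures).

t = 8.80 mm

σ_allow = 226/4.3 = 52.56 MPa.
Required area A = F/σ_allow = 56400/52.56 = 1073 mm².
t = A/w = 1073/122 = 8.796 mm.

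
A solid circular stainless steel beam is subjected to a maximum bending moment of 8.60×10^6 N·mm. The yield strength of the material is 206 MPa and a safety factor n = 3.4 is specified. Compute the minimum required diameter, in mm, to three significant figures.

σ_allow = 206/3.4 = 60.59 MPa.
For a solid circular section σ = 32M/(πd³), so d³ = 32M/(π σ_allow) = 32×8600000/(π×60.59) = 1.446×10^6 mm³.
d = 113.1 mm.

d = 113 mm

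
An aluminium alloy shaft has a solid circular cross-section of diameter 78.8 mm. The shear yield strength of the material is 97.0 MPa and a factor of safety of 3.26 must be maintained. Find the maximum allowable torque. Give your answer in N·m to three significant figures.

T_allow = 2860 N·m

τ_allow = 97.0/3.26 = 29.75 MPa.
For a solid shaft T_allow = τ_allow·πd³/16; πd³/16 = π×78.8³/16 = 96070 mm³.
T_allow = 29.75×96070 = 2.859×10^6 N·mm = 2859 N·m.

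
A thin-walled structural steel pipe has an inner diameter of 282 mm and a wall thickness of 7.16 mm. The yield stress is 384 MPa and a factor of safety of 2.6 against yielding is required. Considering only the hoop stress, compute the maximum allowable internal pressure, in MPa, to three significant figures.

p_allow = 7.50 MPa

σ_allow = 384/2.6 = 147.7 MPa.
σ_h = pD/(2t) → p_allow = 2σ_allow t/D = 2×147.7×7.16/282 = 7.500 MPa.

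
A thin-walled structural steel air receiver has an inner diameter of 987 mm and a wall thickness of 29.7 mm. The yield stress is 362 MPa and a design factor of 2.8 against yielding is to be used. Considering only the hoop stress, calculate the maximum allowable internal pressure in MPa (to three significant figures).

σ_allow = 362/2.8 = 129.3 MPa.
σ_h = pD/(2t) → p_allow = 2σ_allow t/D = 2×129.3×29.7/987 = 7.781 MPa.

p_allow = 7.78 MPa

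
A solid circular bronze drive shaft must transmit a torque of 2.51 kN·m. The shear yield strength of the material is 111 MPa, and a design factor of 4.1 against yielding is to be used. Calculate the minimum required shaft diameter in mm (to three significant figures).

Allowable shear stress τ_allow = 111/4.1 = 27.07 MPa.
For a solid shaft τ = 16T/(πd³), so d³ = 16T/(π τ_allow) = 16×2510000/(π×27.07) = 472200 mm³.
d = (472200)^(1/3) = 77.87 mm.

d = 77.9 mm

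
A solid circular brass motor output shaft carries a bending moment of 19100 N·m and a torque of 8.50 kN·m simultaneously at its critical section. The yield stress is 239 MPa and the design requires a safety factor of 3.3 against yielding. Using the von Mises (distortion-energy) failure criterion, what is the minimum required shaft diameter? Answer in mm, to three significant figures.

d = 142 mm

σ_allow = σ_y/n = 239/3.3 = 72.42 MPa.
For a solid shaft σ_b = 32M/(πd³) and τ = 16T/(πd³), so the von Mises stress is σ' = (16/πd³)·√(4M²+3T²).
√(4M²+3T²) = √(4×(1.910×10^7)² + 3×(8.500×10^6)²) = 4.094×10^7 N·mm.
d³ = 16×4.094×10^7/(π×72.42) = 2.879×10^6 mm³.
d = 142.3 mm.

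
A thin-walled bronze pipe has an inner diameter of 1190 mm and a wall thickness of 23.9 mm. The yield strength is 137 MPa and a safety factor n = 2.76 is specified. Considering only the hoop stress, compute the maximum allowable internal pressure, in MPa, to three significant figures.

σ_allow = 137/2.76 = 49.64 MPa.
σ_h = pD/(2t) → p_allow = 2σ_allow t/D = 2×49.64×23.9/1190 = 1.994 MPa.

p_allow = 1.99 MPa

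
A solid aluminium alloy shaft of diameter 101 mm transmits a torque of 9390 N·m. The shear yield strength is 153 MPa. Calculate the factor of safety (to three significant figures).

τ = 16T/(πd³) = 16×9390000/(π×101³) = 46.42 MPa.
n = τ_limit/τ = 153/46.42 = 3.296.

n = 3.30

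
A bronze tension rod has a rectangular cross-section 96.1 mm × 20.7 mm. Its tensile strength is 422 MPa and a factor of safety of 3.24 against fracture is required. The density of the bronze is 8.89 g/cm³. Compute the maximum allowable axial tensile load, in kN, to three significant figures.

F_allow = 259 kN

σ_allow = 422/3.24 = 130.2 MPa.
A = 96.1×20.7 = 1989 mm².
F_allow = σ_allow × A = 130.2×1989 = 259100 N.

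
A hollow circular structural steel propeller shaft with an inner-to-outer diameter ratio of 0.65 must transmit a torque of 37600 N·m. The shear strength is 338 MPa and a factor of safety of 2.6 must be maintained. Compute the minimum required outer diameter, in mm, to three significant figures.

d_o = 121 mm

τ_allow = 338/2.6 = 130.0 MPa.
For a hollow shaft τ = 16T/[πd_o³(1−k⁴)] with k = 0.65, so 1−k⁴ = 0.8215.
d_o³ = 16T/[π τ_allow (1−k⁴)] = 16×3.7600×10^7/(π×130.0×0.8215) = 1.793×10^6 mm³.
d_o = 121.5 mm.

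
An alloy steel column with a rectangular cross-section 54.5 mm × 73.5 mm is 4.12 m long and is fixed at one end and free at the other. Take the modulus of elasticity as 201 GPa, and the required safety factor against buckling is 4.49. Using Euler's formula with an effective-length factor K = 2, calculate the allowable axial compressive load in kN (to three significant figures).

P_allow = 6.45 kN

Buckling occurs about the weak axis: I_min = h·b³/12 = 73.5×54.5³/12 = 991500 mm⁴ (b = 54.5 mm is the smaller dimension).
Effective length L_e = KL = 2×4.12 m = 8240 mm.
Euler critical load P_cr = π²EI/L_e² = π²×201000×991500/8240² = 28970 N.
P_allow = P_cr/n = 28970/4.49 = 6452 N.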